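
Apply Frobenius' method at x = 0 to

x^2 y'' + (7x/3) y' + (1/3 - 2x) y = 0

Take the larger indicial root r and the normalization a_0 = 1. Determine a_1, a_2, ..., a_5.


Write in Frobenius form y'' + (p(x)/x) y' + (q(x)/x^2) y = 0:
  p(x) = 7/3,  q(x) = 1/3 - 2x.
Indicial equation: r(r-1) + (7/3) r + (1/3) = 0 -> roots r_1 = -1/3, r_2 = -1.
Take r = r_1 = -1/3. Let y(x) = x^r sum_{n>=0} a_n x^n with a_0 = 1.
Substitute y = x^r sum a_n x^n and match x^{r+n}. The recurrence is
  D(n) a_n - 2 a_{n-1} = 0,  where D(n) = (r+n)(r+n-1) + (7/3)(r+n) + (1/3).
  a_n = 2 / D(n) * a_{n-1}.
Since the indicial polynomial factors as (r - r_1)(r - r_2), D(n) = (r_1 + n - r_1)(r_1 + n - r_2) = n(n + 2/3).
Evaluating step by step (a_0 = 1):
  n = 1: D(1) = 1(1 + 2/3) = 5/3; numerator = 2(1) = 2; a_1 = (2)/(5/3) = 6/5
  n = 2: D(2) = 2(2 + 2/3) = 16/3; numerator = 2(6/5) = 12/5; a_2 = (12/5)/(16/3) = 9/20
  n = 3: D(3) = 3(3 + 2/3) = 11; numerator = 2(9/20) = 9/10; a_3 = (9/10)/(11) = 9/110
  n = 4: D(4) = 4(4 + 2/3) = 56/3; numerator = 2(9/110) = 9/55; a_4 = (9/55)/(56/3) = 27/3080
  n = 5: D(5) = 5(5 + 2/3) = 85/3; numerator = 2(27/3080) = 27/1540; a_5 = (27/1540)/(85/3) = 81/130900

r = -1/3; a_0 = 1; a_1 = 6/5; a_2 = 9/20; a_3 = 9/110; a_4 = 27/3080; a_5 = 81/130900


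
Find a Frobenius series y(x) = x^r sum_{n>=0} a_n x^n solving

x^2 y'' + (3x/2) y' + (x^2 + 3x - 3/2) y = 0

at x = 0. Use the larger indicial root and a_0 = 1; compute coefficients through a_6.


Write in Frobenius form y'' + (p(x)/x) y' + (q(x)/x^2) y = 0:
  p(x) = 3/2,  q(x) = x^2 + 3x - 3/2.
Indicial equation: r(r-1) + (3/2) r + (-3/2) = 0 -> roots r_1 = 1, r_2 = -3/2.
Take r = r_1 = 1. Let y(x) = x^r sum_{n>=0} a_n x^n with a_0 = 1.
Substitute y = x^r sum a_n x^n and match x^{r+n}. The recurrence is
  D(n) a_n + 3 a_{n-1} + 1 a_{n-2} = 0,  where D(n) = (r+n)(r+n-1) + (3/2)(r+n) + (-3/2).
  a_n = [-3 a_{n-1} - 1 a_{n-2}] / D(n).
Since the indicial polynomial factors as (r - r_1)(r - r_2), D(n) = (r_1 + n - r_1)(r_1 + n - r_2) = n(n + 5/2).
Evaluating step by step (a_0 = 1):
  n = 1: D(1) = 1(1 + 5/2) = 7/2; numerator = -3(1) = -3; a_1 = (-3)/(7/2) = -6/7
  n = 2: D(2) = 2(2 + 5/2) = 9; numerator = -3(-6/7) - 1(1) = 11/7; a_2 = (11/7)/(9) = 11/63
  n = 3: D(3) = 3(3 + 5/2) = 33/2; numerator = -3(11/63) - 1(-6/7) = 1/3; a_3 = (1/3)/(33/2) = 2/99
  n = 4: D(4) = 4(4 + 5/2) = 26; numerator = -3(2/99) - 1(11/63) = -163/693; a_4 = (-163/693)/(26) = -163/18018
  n = 5: D(5) = 5(5 + 5/2) = 75/2; numerator = -3(-163/18018) - 1(2/99) = 125/18018; a_5 = (125/18018)/(75/2) = 5/27027
  n = 6: D(6) = 6(6 + 5/2) = 51; numerator = -3(5/27027) - 1(-163/18018) = 17/2002; a_6 = (17/2002)/(51) = 1/6006

r = 1; a_0 = 1; a_1 = -6/7; a_2 = 11/63; a_3 = 2/99; a_4 = -163/18018; a_5 = 5/27027; a_6 = 1/6006


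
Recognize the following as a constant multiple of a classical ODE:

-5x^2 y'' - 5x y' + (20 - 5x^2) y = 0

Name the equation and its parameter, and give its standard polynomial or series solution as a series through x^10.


All three coefficients share the factor -5; dividing through by -5 gives  x^2 y'' + x y' + (x^2 - 4) y = 0.
This matches the Bessel equation x^2 y'' + x y' + (x^2 - nu^2) y = 0 with nu^2 = 4, so nu = 2; the solution bounded at x = 0 is J_2(x).
Frobenius at x = 0: indicial roots ±nu; for r = nu the recurrence k(k + 2nu) c_k = -c_{k-2} gives the standard series J_nu(x) = sum_{k>=0} (-1)^k / (k! (k+nu)!) (x/2)^(2k+nu). Evaluate the first 5 terms:
  k = 0: (-1)^0 / (0! * 2! * 2^2) x^2 = 1/(1*2*4) x^2 = (1/8) x^2
  k = 1: (-1)^1 / (1! * 3! * 2^4) x^4 = -1/(1*6*16) x^4 = (-1/96) x^4
  k = 2: (-1)^2 / (2! * 4! * 2^6) x^6 = 1/(2*24*64) x^6 = (1/3072) x^6
  k = 3: (-1)^3 / (3! * 5! * 2^8) x^8 = -1/(6*120*256) x^8 = (-1/184320) x^8
  k = 4: (-1)^4 / (4! * 6! * 2^10) x^10 = 1/(24*720*1024) x^10 = (1/17694720) x^10
Hence J_2(x) = x^10/17694720 - x^8/184320 + x^6/3072 - x^4/96 + x^2/8 + ....

J_2(x); series = x^10/17694720 - x^8/184320 + x^6/3072 - x^4/96 + x^2/8


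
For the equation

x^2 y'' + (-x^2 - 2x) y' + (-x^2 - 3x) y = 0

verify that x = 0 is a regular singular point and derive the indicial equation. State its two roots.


Divide by x^2 to reach normal form y'' + P_1(x) y' + P_2(x) y = 0 with P_1(x) = -1 - 2/x and P_2(x) = -1 - 3/x.
x = 0 is a singular point because the y'-coefficient -1 - 2/x has a pole at x = 0 and the y-coefficient -1 - 3/x has a pole at x = 0.
It is a regular singular point because x P_1(x) = p(x) = -x - 2 and x^2 P_2(x) = q(x) = -x^2 - 3x are polynomials, hence analytic at x = 0.
p(0) = -2,  q(0) = 0.
Indicial equation: r(r-1) + p(0) r + q(0) = 0, i.e. r^2 + (p(0) - 1) r + q(0) = 0, i.e. r^2 - 3 r = 0.
Discriminant: (-3)^2 - 4(0) = 9, so r = (3 ± 3)/2.
Solving: r_1 = 3, r_2 = 0.

indicial: r^2 - 3 r = 0; roots r_1 = 3, r_2 = 0


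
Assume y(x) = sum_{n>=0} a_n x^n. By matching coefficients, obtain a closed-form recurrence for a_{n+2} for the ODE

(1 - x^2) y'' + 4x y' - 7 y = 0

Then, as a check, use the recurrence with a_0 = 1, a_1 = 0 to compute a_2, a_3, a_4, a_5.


Substitute y = sum_n a_n x^n.
(1 - 1 x^2) y'' contributes (n+2)(n+1) a_{n+2} - n(n-1) a_n at x^n.
4 x y'(x) contributes 4 n a_n at x^n.
-7 y(x) contributes -7 a_n at x^n.
Matching x^n: (n+2)(n+1) a_{n+2} + (-n(n-1) + 4 n - 7) a_n = 0.
Thus a_{n+2} = (n(n-1) - 4 n + 7) / ((n+1)(n+2)) * a_n.

Check with a_0 = 1, a_1 = 0 (apply the recurrence for n = 0, 1, 2, 3): a_0 = 1, a_1 = 0, a_2 = 7/2, a_3 = 0, a_4 = 7/24, a_5 = 0.

a_(n+2) = (n(n-1) - 4 n + 7) / ((n+1)(n+2)) * a_n; check: a_0 = 1, a_1 = 0, a_2 = 7/2, a_3 = 0, a_4 = 7/24, a_5 = 0


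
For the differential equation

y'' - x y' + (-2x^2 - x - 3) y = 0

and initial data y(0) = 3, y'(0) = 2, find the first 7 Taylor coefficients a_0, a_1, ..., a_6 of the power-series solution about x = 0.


Ansatz: y(x) = sum_{n>=0} a_n x^n, so y'(x) = sum_{n>=1} n a_n x^(n-1) and y''(x) = sum_{n>=2} n(n-1) a_n x^(n-2).
Substitute into P(x) y'' + Q(x) y' + R(x) y = 0 with P(x) = 1, Q(x) = -x, R(x) = -2x^2 - x - 3, and match powers of x.
Initial conditions: a_0 = 3, a_1 = 2.
Setting the coefficient of each power of x to zero and solving order by order (substituting the coefficients already found):
  x^0: 2 a_2 - 3 a_0 = 0  ->  2 a_2 = 3 a_0 = 9  ->  a_2 = 9/2
  x^1: 6 a_3 - 4 a_1 - a_0 = 0  ->  6 a_3 = 4 a_1 + a_0 = 11  ->  a_3 = 11/6
  x^2: 12 a_4 - 5 a_2 - a_1 - 2 a_0 = 0  ->  12 a_4 = 5 a_2 + a_1 + 2 a_0 = 61/2  ->  a_4 = 61/24
  x^3: 20 a_5 - 6 a_3 - a_2 - 2 a_1 = 0  ->  20 a_5 = 6 a_3 + a_2 + 2 a_1 = 39/2  ->  a_5 = 39/40
  x^4: 30 a_6 - 7 a_4 - a_3 - 2 a_2 = 0  ->  30 a_6 = 7 a_4 + a_3 + 2 a_2 = 229/8  ->  a_6 = 229/240
Truncated series: y(x) = 3 + 2 x + (9/2) x^2 + (11/6) x^3 + (61/24) x^4 + (39/40) x^5 + (229/240) x^6 + O(x^7).

a_0 = 3; a_1 = 2; a_2 = 9/2; a_3 = 11/6; a_4 = 61/24; a_5 = 39/40; a_6 = 229/240


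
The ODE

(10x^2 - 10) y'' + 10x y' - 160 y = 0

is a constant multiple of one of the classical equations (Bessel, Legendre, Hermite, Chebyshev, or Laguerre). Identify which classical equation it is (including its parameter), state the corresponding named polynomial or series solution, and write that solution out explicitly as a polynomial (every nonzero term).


All three coefficients share the factor -10; dividing through by -10 gives  (1 - x^2) y'' - x y' + 16 y = 0.
This matches the Chebyshev equation (1 - x^2) y'' - x y' + n^2 y = 0 (note the -x y' term, not -2x y') with n^2 = 16, so n = 4; the polynomial solution is T_4(x).
With y = sum_k a_k x^k, matching x^k gives (k+2)(k+1) a_{k+2} = (k^2 - n^2) a_k = (k - 4)(k + 4) a_k. The right side vanishes at k = 4, so the series with the parity of 4 terminates at degree 4.
Standard normalization: leading coefficient of T_n is 2^(n-1), so a_4 = 2^3 = 8. Work downward with a_k = (k+1)(k+2) a_{k+2} / ((k - 4)(k + 4)):
  a_2 = (3)(4)(8) / ((2 - 4)(2 + 4)) = 96/(-12) = -8
  a_0 = (1)(2)(-8) / ((0 - 4)(0 + 4)) = -16/(-16) = 1
Hence T_4(x) = 8 x^4 - 8 x^2 + 1.

T_4(x); series = 8 x^4 - 8 x^2 + 1


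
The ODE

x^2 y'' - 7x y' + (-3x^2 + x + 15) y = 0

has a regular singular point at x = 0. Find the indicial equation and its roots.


Divide by x^2 to reach normal form y'' + P_1(x) y' + P_2(x) y = 0 with P_1(x) = -7/x and P_2(x) = -3 + 1/x + 15/x^2.
x = 0 is a singular point because the y'-coefficient -7/x has a pole at x = 0 and the y-coefficient -3 + 1/x + 15/x^2 has a pole at x = 0.
It is a regular singular point because x P_1(x) = p(x) = -7 and x^2 P_2(x) = q(x) = -3x^2 + x + 15 are polynomials, hence analytic at x = 0.
p(0) = -7,  q(0) = 15.
Indicial equation: r(r-1) + p(0) r + q(0) = 0, i.e. r^2 + (p(0) - 1) r + q(0) = 0, i.e. r^2 - 8 r + 15 = 0.
Discriminant: (-8)^2 - 4(15) = 4, so r = (8 ± 2)/2.
Solving: r_1 = 5, r_2 = 3.

indicial: r^2 - 8 r + 15 = 0; roots r_1 = 5, r_2 = 3


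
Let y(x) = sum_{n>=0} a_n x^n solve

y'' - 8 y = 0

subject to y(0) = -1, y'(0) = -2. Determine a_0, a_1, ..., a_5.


Ansatz: y(x) = sum_{n>=0} a_n x^n, so y'(x) = sum_{n>=1} n a_n x^(n-1) and y''(x) = sum_{n>=2} n(n-1) a_n x^(n-2).
Substitute into P(x) y'' + Q(x) y' + R(x) y = 0 with P(x) = 1, Q(x) = 0, R(x) = -8, and match powers of x.
Initial conditions: a_0 = -1, a_1 = -2.
Setting the coefficient of each power of x to zero and solving order by order (substituting the coefficients already found):
  x^0: 2 a_2 - 8 a_0 = 0  ->  2 a_2 = 8 a_0 = -8  ->  a_2 = -4
  x^1: 6 a_3 - 8 a_1 = 0  ->  6 a_3 = 8 a_1 = -16  ->  a_3 = -8/3
  x^2: 12 a_4 - 8 a_2 = 0  ->  12 a_4 = 8 a_2 = -32  ->  a_4 = -8/3
  x^3: 20 a_5 - 8 a_3 = 0  ->  20 a_5 = 8 a_3 = -64/3  ->  a_5 = -16/15
Truncated series: y(x) = -1 - 2 x - 4 x^2 - (8/3) x^3 - (8/3) x^4 - (16/15) x^5 + O(x^6).

a_0 = -1; a_1 = -2; a_2 = -4; a_3 = -8/3; a_4 = -8/3; a_5 = -16/15


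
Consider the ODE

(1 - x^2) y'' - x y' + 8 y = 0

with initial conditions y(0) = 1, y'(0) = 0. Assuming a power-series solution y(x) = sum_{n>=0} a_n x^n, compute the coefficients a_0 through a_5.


Ansatz: y(x) = sum_{n>=0} a_n x^n, so y'(x) = sum_{n>=1} n a_n x^(n-1) and y''(x) = sum_{n>=2} n(n-1) a_n x^(n-2).
Substitute into P(x) y'' + Q(x) y' + R(x) y = 0 with P(x) = 1 - x^2, Q(x) = -x, R(x) = 8, and match powers of x.
Initial conditions: a_0 = 1, a_1 = 0.
Setting the coefficient of each power of x to zero and solving order by order (substituting the coefficients already found):
  x^0: 2 a_2 + 8 a_0 = 0  ->  2 a_2 = -8 a_0 = -8  ->  a_2 = -4
  x^1: 6 a_3 + 7 a_1 = 0  ->  6 a_3 = -7 a_1 = 0  ->  a_3 = 0
  x^2: 12 a_4 + 4 a_2 = 0  ->  12 a_4 = -4 a_2 = 16  ->  a_4 = 4/3
  x^3: 20 a_5 - a_3 = 0  ->  20 a_5 = a_3 = 0  ->  a_5 = 0
Truncated series: y(x) = 1 - 4 x^2 + (4/3) x^4 + O(x^6).

a_0 = 1; a_1 = 0; a_2 = -4; a_3 = 0; a_4 = 4/3; a_5 = 0


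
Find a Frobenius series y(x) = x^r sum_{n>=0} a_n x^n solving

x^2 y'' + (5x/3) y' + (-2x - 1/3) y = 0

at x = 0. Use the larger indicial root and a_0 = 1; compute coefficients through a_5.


Write in Frobenius form y'' + (p(x)/x) y' + (q(x)/x^2) y = 0:
  p(x) = 5/3,  q(x) = -2x - 1/3.
Indicial equation: r(r-1) + (5/3) r + (-1/3) = 0 -> roots r_1 = 1/3, r_2 = -1.
Take r = r_1 = 1/3. Let y(x) = x^r sum_{n>=0} a_n x^n with a_0 = 1.
Substitute y = x^r sum a_n x^n and match x^{r+n}. The recurrence is
  D(n) a_n - 2 a_{n-1} = 0,  where D(n) = (r+n)(r+n-1) + (5/3)(r+n) + (-1/3).
  a_n = 2 / D(n) * a_{n-1}.
Since the indicial polynomial factors as (r - r_1)(r - r_2), D(n) = (r_1 + n - r_1)(r_1 + n - r_2) = n(n + 4/3).
Evaluating step by step (a_0 = 1):
  n = 1: D(1) = 1(1 + 4/3) = 7/3; numerator = 2(1) = 2; a_1 = (2)/(7/3) = 6/7
  n = 2: D(2) = 2(2 + 4/3) = 20/3; numerator = 2(6/7) = 12/7; a_2 = (12/7)/(20/3) = 9/35
  n = 3: D(3) = 3(3 + 4/3) = 13; numerator = 2(9/35) = 18/35; a_3 = (18/35)/(13) = 18/455
  n = 4: D(4) = 4(4 + 4/3) = 64/3; numerator = 2(18/455) = 36/455; a_4 = (36/455)/(64/3) = 27/7280
  n = 5: D(5) = 5(5 + 4/3) = 95/3; numerator = 2(27/7280) = 27/3640; a_5 = (27/3640)/(95/3) = 81/345800

r = 1/3; a_0 = 1; a_1 = 6/7; a_2 = 9/35; a_3 = 18/455; a_4 = 27/7280; a_5 = 81/345800


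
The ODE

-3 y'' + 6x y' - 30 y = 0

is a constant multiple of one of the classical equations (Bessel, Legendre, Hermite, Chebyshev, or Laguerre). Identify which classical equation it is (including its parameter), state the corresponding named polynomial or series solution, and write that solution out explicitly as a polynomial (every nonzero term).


All three coefficients share the factor -3; dividing through by -3 gives  y'' - 2x y' + 10 y = 0.
This matches the Hermite equation y'' - 2x y' + 2n y = 0 with 2n = 10, so n = 5; the polynomial solution is H_5(x).
With y = sum_k a_k x^k, matching x^k gives (k+2)(k+1) a_{k+2} = 2(k - n) a_k = 2(k - 5) a_k. The right side vanishes at k = 5, so the series with the parity of 5 terminates at degree 5.
Standard normalization: leading coefficient of H_n is 2^n, so a_5 = 2^5 = 32. Work downward with a_k = (k+1)(k+2) a_{k+2} / (2(k - n)):
  a_3 = (4)(5)(32) / (2(3 - 5)) = 640/(-4) = -160
  a_1 = (2)(3)(-160) / (2(1 - 5)) = -960/(-8) = 120
Hence H_5(x) = 32 x^5 - 160 x^3 + 120 x.

H_5(x); series = 32 x^5 - 160 x^3 + 120 x


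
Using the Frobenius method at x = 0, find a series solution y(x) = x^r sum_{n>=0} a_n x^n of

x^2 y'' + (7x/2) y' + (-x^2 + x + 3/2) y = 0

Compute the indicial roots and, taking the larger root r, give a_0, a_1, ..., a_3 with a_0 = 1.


Write in Frobenius form y'' + (p(x)/x) y' + (q(x)/x^2) y = 0:
  p(x) = 7/2,  q(x) = -x^2 + x + 3/2.
Indicial equation: r(r-1) + (7/2) r + (3/2) = 0 -> roots r_1 = -1, r_2 = -3/2.
Take r = r_1 = -1. Let y(x) = x^r sum_{n>=0} a_n x^n with a_0 = 1.
Substitute y = x^r sum a_n x^n and match x^{r+n}. The recurrence is
  D(n) a_n + 1 a_{n-1} - 1 a_{n-2} = 0,  where D(n) = (r+n)(r+n-1) + (7/2)(r+n) + (3/2).
  a_n = [-1 a_{n-1} + 1 a_{n-2}] / D(n).
Since the indicial polynomial factors as (r - r_1)(r - r_2), D(n) = (r_1 + n - r_1)(r_1 + n - r_2) = n(n + 1/2).
Evaluating step by step (a_0 = 1):
  n = 1: D(1) = 1(1 + 1/2) = 3/2; numerator = -1(1) = -1; a_1 = (-1)/(3/2) = -2/3
  n = 2: D(2) = 2(2 + 1/2) = 5; numerator = -1(-2/3) + 1(1) = 5/3; a_2 = (5/3)/(5) = 1/3
  n = 3: D(3) = 3(3 + 1/2) = 21/2; numerator = -1(1/3) + 1(-2/3) = -1; a_3 = (-1)/(21/2) = -2/21

r = -1; a_0 = 1; a_1 = -2/3; a_2 = 1/3; a_3 = -2/21


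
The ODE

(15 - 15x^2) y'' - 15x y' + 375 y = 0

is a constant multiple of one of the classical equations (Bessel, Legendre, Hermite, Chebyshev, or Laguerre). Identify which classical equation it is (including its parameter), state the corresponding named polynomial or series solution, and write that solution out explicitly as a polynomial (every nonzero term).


All three coefficients share the factor 15; dividing through by 15 gives  (1 - x^2) y'' - x y' + 25 y = 0.
This matches the Chebyshev equation (1 - x^2) y'' - x y' + n^2 y = 0 (note the -x y' term, not -2x y') with n^2 = 25, so n = 5; the polynomial solution is T_5(x).
With y = sum_k a_k x^k, matching x^k gives (k+2)(k+1) a_{k+2} = (k^2 - n^2) a_k = (k - 5)(k + 5) a_k. The right side vanishes at k = 5, so the series with the parity of 5 terminates at degree 5.
Standard normalization: leading coefficient of T_n is 2^(n-1), so a_5 = 2^4 = 16. Work downward with a_k = (k+1)(k+2) a_{k+2} / ((k - 5)(k + 5)):
  a_3 = (4)(5)(16) / ((3 - 5)(3 + 5)) = 320/(-16) = -20
  a_1 = (2)(3)(-20) / ((1 - 5)(1 + 5)) = -120/(-24) = 5
Hence T_5(x) = 16 x^5 - 20 x^3 + 5 x.

T_5(x); series = 16 x^5 - 20 x^3 + 5 x


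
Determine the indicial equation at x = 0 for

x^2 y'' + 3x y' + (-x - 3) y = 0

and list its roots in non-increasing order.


Divide by x^2 to reach normal form y'' + P_1(x) y' + P_2(x) y = 0 with P_1(x) = 3/x and P_2(x) = -1/x - 3/x^2.
x = 0 is a singular point because the y'-coefficient 3/x has a pole at x = 0 and the y-coefficient -1/x - 3/x^2 has a pole at x = 0.
It is a regular singular point because x P_1(x) = p(x) = 3 and x^2 P_2(x) = q(x) = -x - 3 are polynomials, hence analytic at x = 0.
p(0) = 3,  q(0) = -3.
Indicial equation: r(r-1) + p(0) r + q(0) = 0, i.e. r^2 + (p(0) - 1) r + q(0) = 0, i.e. r^2 + 2 r - 3 = 0.
Discriminant: (2)^2 - 4(-3) = 16, so r = (-2 ± 4)/2.
Solving: r_1 = 1, r_2 = -3.

indicial: r^2 + 2 r - 3 = 0; roots r_1 = 1, r_2 = -3


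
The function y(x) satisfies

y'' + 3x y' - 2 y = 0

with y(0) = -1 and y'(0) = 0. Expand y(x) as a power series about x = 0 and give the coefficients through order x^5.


Ansatz: y(x) = sum_{n>=0} a_n x^n, so y'(x) = sum_{n>=1} n a_n x^(n-1) and y''(x) = sum_{n>=2} n(n-1) a_n x^(n-2).
Substitute into P(x) y'' + Q(x) y' + R(x) y = 0 with P(x) = 1, Q(x) = 3x, R(x) = -2, and match powers of x.
Initial conditions: a_0 = -1, a_1 = 0.
Setting the coefficient of each power of x to zero and solving order by order (substituting the coefficients already found):
  x^0: 2 a_2 - 2 a_0 = 0  ->  2 a_2 = 2 a_0 = -2  ->  a_2 = -1
  x^1: 6 a_3 + a_1 = 0  ->  6 a_3 = -a_1 = 0  ->  a_3 = 0
  x^2: 12 a_4 + 4 a_2 = 0  ->  12 a_4 = -4 a_2 = 4  ->  a_4 = 1/3
  x^3: 20 a_5 + 7 a_3 = 0  ->  20 a_5 = -7 a_3 = 0  ->  a_5 = 0
Truncated series: y(x) = -1 - x^2 + (1/3) x^4 + O(x^6).

a_0 = -1; a_1 = 0; a_2 = -1; a_3 = 0; a_4 = 1/3; a_5 = 0


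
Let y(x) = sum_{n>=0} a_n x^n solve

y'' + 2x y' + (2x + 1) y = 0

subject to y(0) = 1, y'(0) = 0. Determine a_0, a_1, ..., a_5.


Ansatz: y(x) = sum_{n>=0} a_n x^n, so y'(x) = sum_{n>=1} n a_n x^(n-1) and y''(x) = sum_{n>=2} n(n-1) a_n x^(n-2).
Substitute into P(x) y'' + Q(x) y' + R(x) y = 0 with P(x) = 1, Q(x) = 2x, R(x) = 2x + 1, and match powers of x.
Initial conditions: a_0 = 1, a_1 = 0.
Setting the coefficient of each power of x to zero and solving order by order (substituting the coefficients already found):
  x^0: 2 a_2 + a_0 = 0  ->  2 a_2 = -a_0 = -1  ->  a_2 = -1/2
  x^1: 6 a_3 + 3 a_1 + 2 a_0 = 0  ->  6 a_3 = -3 a_1 - 2 a_0 = -2  ->  a_3 = -1/3
  x^2: 12 a_4 + 5 a_2 + 2 a_1 = 0  ->  12 a_4 = -5 a_2 - 2 a_1 = 5/2  ->  a_4 = 5/24
  x^3: 20 a_5 + 7 a_3 + 2 a_2 = 0  ->  20 a_5 = -7 a_3 - 2 a_2 = 10/3  ->  a_5 = 1/6
Truncated series: y(x) = 1 - (1/2) x^2 - (1/3) x^3 + (5/24) x^4 + (1/6) x^5 + O(x^6).

a_0 = 1; a_1 = 0; a_2 = -1/2; a_3 = -1/3; a_4 = 5/24; a_5 = 1/6


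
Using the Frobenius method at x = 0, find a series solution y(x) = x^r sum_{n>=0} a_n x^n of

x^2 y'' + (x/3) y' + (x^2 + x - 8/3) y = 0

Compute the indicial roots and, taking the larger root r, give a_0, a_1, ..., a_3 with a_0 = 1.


Write in Frobenius form y'' + (p(x)/x) y' + (q(x)/x^2) y = 0:
  p(x) = 1/3,  q(x) = x^2 + x - 8/3.
Indicial equation: r(r-1) + (1/3) r + (-8/3) = 0 -> roots r_1 = 2, r_2 = -4/3.
Take r = r_1 = 2. Let y(x) = x^r sum_{n>=0} a_n x^n with a_0 = 1.
Substitute y = x^r sum a_n x^n and match x^{r+n}. The recurrence is
  D(n) a_n + 1 a_{n-1} + 1 a_{n-2} = 0,  where D(n) = (r+n)(r+n-1) + (1/3)(r+n) + (-8/3).
  a_n = [-1 a_{n-1} - 1 a_{n-2}] / D(n).
Since the indicial polynomial factors as (r - r_1)(r - r_2), D(n) = (r_1 + n - r_1)(r_1 + n - r_2) = n(n + 10/3).
Evaluating step by step (a_0 = 1):
  n = 1: D(1) = 1(1 + 10/3) = 13/3; numerator = -1(1) = -1; a_1 = (-1)/(13/3) = -3/13
  n = 2: D(2) = 2(2 + 10/3) = 32/3; numerator = -1(-3/13) - 1(1) = -10/13; a_2 = (-10/13)/(32/3) = -15/208
  n = 3: D(3) = 3(3 + 10/3) = 19; numerator = -1(-15/208) - 1(-3/13) = 63/208; a_3 = (63/208)/(19) = 63/3952

r = 2; a_0 = 1; a_1 = -3/13; a_2 = -15/208; a_3 = 63/3952


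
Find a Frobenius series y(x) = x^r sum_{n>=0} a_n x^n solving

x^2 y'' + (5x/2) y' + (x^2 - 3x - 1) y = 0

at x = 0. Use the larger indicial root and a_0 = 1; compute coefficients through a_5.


Write in Frobenius form y'' + (p(x)/x) y' + (q(x)/x^2) y = 0:
  p(x) = 5/2,  q(x) = x^2 - 3x - 1.
Indicial equation: r(r-1) + (5/2) r + (-1) = 0 -> roots r_1 = 1/2, r_2 = -2.
Take r = r_1 = 1/2. Let y(x) = x^r sum_{n>=0} a_n x^n with a_0 = 1.
Substitute y = x^r sum a_n x^n and match x^{r+n}. The recurrence is
  D(n) a_n - 3 a_{n-1} + 1 a_{n-2} = 0,  where D(n) = (r+n)(r+n-1) + (5/2)(r+n) + (-1).
  a_n = [3 a_{n-1} - 1 a_{n-2}] / D(n).
Since the indicial polynomial factors as (r - r_1)(r - r_2), D(n) = (r_1 + n - r_1)(r_1 + n - r_2) = n(n + 5/2).
Evaluating step by step (a_0 = 1):
  n = 1: D(1) = 1(1 + 5/2) = 7/2; numerator = 3(1) = 3; a_1 = (3)/(7/2) = 6/7
  n = 2: D(2) = 2(2 + 5/2) = 9; numerator = 3(6/7) - 1(1) = 11/7; a_2 = (11/7)/(9) = 11/63
  n = 3: D(3) = 3(3 + 5/2) = 33/2; numerator = 3(11/63) - 1(6/7) = -1/3; a_3 = (-1/3)/(33/2) = -2/99
  n = 4: D(4) = 4(4 + 5/2) = 26; numerator = 3(-2/99) - 1(11/63) = -163/693; a_4 = (-163/693)/(26) = -163/18018
  n = 5: D(5) = 5(5 + 5/2) = 75/2; numerator = 3(-163/18018) - 1(-2/99) = -125/18018; a_5 = (-125/18018)/(75/2) = -5/27027

r = 1/2; a_0 = 1; a_1 = 6/7; a_2 = 11/63; a_3 = -2/99; a_4 = -163/18018; a_5 = -5/27027


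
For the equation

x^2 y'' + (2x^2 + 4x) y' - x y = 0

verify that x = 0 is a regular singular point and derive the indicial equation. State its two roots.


Divide by x^2 to reach normal form y'' + P_1(x) y' + P_2(x) y = 0 with P_1(x) = 2 + 4/x and P_2(x) = -1/x.
x = 0 is a singular point because the y'-coefficient 2 + 4/x has a pole at x = 0 and the y-coefficient -1/x has a pole at x = 0.
It is a regular singular point because x P_1(x) = p(x) = 2x + 4 and x^2 P_2(x) = q(x) = -x are polynomials, hence analytic at x = 0.
p(0) = 4,  q(0) = 0.
Indicial equation: r(r-1) + p(0) r + q(0) = 0, i.e. r^2 + (p(0) - 1) r + q(0) = 0, i.e. r^2 + 3 r = 0.
Discriminant: (3)^2 - 4(0) = 9, so r = (-3 ± 3)/2.
Solving: r_1 = 0, r_2 = -3.

indicial: r^2 + 3 r = 0; roots r_1 = 0, r_2 = -3


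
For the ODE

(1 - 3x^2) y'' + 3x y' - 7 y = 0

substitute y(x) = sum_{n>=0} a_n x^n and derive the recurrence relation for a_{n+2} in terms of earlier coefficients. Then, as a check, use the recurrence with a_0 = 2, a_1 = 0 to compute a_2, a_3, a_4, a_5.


Substitute y = sum_n a_n x^n.
(1 - 3 x^2) y'' contributes (n+2)(n+1) a_{n+2} - 3 n(n-1) a_n at x^n.
3 x y'(x) contributes 3 n a_n at x^n.
-7 y(x) contributes -7 a_n at x^n.
Matching x^n: (n+2)(n+1) a_{n+2} + (-3 n(n-1) + 3 n - 7) a_n = 0.
Thus a_{n+2} = (3 n(n-1) - 3 n + 7) / ((n+1)(n+2)) * a_n.

Check with a_0 = 2, a_1 = 0 (apply the recurrence for n = 0, 1, 2, 3): a_0 = 2, a_1 = 0, a_2 = 7, a_3 = 0, a_4 = 49/12, a_5 = 0.

a_(n+2) = (3 n(n-1) - 3 n + 7) / ((n+1)(n+2)) * a_n; check: a_0 = 2, a_1 = 0, a_2 = 7, a_3 = 0, a_4 = 49/12, a_5 = 0


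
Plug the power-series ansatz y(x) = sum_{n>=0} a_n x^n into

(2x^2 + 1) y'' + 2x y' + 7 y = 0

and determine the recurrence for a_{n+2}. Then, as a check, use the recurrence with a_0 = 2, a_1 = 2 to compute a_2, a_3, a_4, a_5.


Substitute y = sum_n a_n x^n.
(1 + 2 x^2) y'' contributes (n+2)(n+1) a_{n+2} + 2 n(n-1) a_n at x^n.
2 x y'(x) contributes 2 n a_n at x^n.
7 y(x) contributes 7 a_n at x^n.
Matching x^n: (n+2)(n+1) a_{n+2} + (2 n(n-1) + 2 n + 7) a_n = 0.
Thus a_{n+2} = (-2 n(n-1) - 2 n - 7) / ((n+1)(n+2)) * a_n.

Check with a_0 = 2, a_1 = 2 (apply the recurrence for n = 0, 1, 2, 3): a_0 = 2, a_1 = 2, a_2 = -7, a_3 = -3, a_4 = 35/4, a_5 = 15/4.

a_(n+2) = (-2 n(n-1) - 2 n - 7) / ((n+1)(n+2)) * a_n; check: a_0 = 2, a_1 = 2, a_2 = -7, a_3 = -3, a_4 = 35/4, a_5 = 15/4


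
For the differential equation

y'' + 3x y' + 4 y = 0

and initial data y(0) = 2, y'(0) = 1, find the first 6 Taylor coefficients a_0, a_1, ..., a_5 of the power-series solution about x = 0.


Ansatz: y(x) = sum_{n>=0} a_n x^n, so y'(x) = sum_{n>=1} n a_n x^(n-1) and y''(x) = sum_{n>=2} n(n-1) a_n x^(n-2).
Substitute into P(x) y'' + Q(x) y' + R(x) y = 0 with P(x) = 1, Q(x) = 3x, R(x) = 4, and match powers of x.
Initial conditions: a_0 = 2, a_1 = 1.
Setting the coefficient of each power of x to zero and solving order by order (substituting the coefficients already found):
  x^0: 2 a_2 + 4 a_0 = 0  ->  2 a_2 = -4 a_0 = -8  ->  a_2 = -4
  x^1: 6 a_3 + 7 a_1 = 0  ->  6 a_3 = -7 a_1 = -7  ->  a_3 = -7/6
  x^2: 12 a_4 + 10 a_2 = 0  ->  12 a_4 = -10 a_2 = 40  ->  a_4 = 10/3
  x^3: 20 a_5 + 13 a_3 = 0  ->  20 a_5 = -13 a_3 = 91/6  ->  a_5 = 91/120
Truncated series: y(x) = 2 + x - 4 x^2 - (7/6) x^3 + (10/3) x^4 + (91/120) x^5 + O(x^6).

a_0 = 2; a_1 = 1; a_2 = -4; a_3 = -7/6; a_4 = 10/3; a_5 = 91/120


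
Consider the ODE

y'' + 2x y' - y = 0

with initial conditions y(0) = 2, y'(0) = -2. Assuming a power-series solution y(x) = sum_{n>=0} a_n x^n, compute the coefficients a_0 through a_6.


Ansatz: y(x) = sum_{n>=0} a_n x^n, so y'(x) = sum_{n>=1} n a_n x^(n-1) and y''(x) = sum_{n>=2} n(n-1) a_n x^(n-2).
Substitute into P(x) y'' + Q(x) y' + R(x) y = 0 with P(x) = 1, Q(x) = 2x, R(x) = -1, and match powers of x.
Initial conditions: a_0 = 2, a_1 = -2.
Setting the coefficient of each power of x to zero and solving order by order (substituting the coefficients already found):
  x^0: 2 a_2 - a_0 = 0  ->  2 a_2 = a_0 = 2  ->  a_2 = 1
  x^1: 6 a_3 + a_1 = 0  ->  6 a_3 = -a_1 = 2  ->  a_3 = 1/3
  x^2: 12 a_4 + 3 a_2 = 0  ->  12 a_4 = -3 a_2 = -3  ->  a_4 = -1/4
  x^3: 20 a_5 + 5 a_3 = 0  ->  20 a_5 = -5 a_3 = -5/3  ->  a_5 = -1/12
  x^4: 30 a_6 + 7 a_4 = 0  ->  30 a_6 = -7 a_4 = 7/4  ->  a_6 = 7/120
Truncated series: y(x) = 2 - 2 x + x^2 + (1/3) x^3 - (1/4) x^4 - (1/12) x^5 + (7/120) x^6 + O(x^7).

a_0 = 2; a_1 = -2; a_2 = 1; a_3 = 1/3; a_4 = -1/4; a_5 = -1/12; a_6 = 7/120


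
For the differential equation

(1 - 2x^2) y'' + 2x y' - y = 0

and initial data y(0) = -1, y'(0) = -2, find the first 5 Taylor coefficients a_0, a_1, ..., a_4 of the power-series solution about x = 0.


Ansatz: y(x) = sum_{n>=0} a_n x^n, so y'(x) = sum_{n>=1} n a_n x^(n-1) and y''(x) = sum_{n>=2} n(n-1) a_n x^(n-2).
Substitute into P(x) y'' + Q(x) y' + R(x) y = 0 with P(x) = 1 - 2x^2, Q(x) = 2x, R(x) = -1, and match powers of x.
Initial conditions: a_0 = -1, a_1 = -2.
Setting the coefficient of each power of x to zero and solving order by order (substituting the coefficients already found):
  x^0: 2 a_2 - a_0 = 0  ->  2 a_2 = a_0 = -1  ->  a_2 = -1/2
  x^1: 6 a_3 + a_1 = 0  ->  6 a_3 = -a_1 = 2  ->  a_3 = 1/3
  x^2: 12 a_4 - a_2 = 0  ->  12 a_4 = a_2 = -1/2  ->  a_4 = -1/24
Truncated series: y(x) = -1 - 2 x - (1/2) x^2 + (1/3) x^3 - (1/24) x^4 + O(x^5).

a_0 = -1; a_1 = -2; a_2 = -1/2; a_3 = 1/3; a_4 = -1/24


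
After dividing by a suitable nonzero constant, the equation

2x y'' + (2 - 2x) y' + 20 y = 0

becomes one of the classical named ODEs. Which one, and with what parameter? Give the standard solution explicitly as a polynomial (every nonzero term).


All three coefficients share the factor 2; dividing through by 2 gives  x y'' + (1 - x) y' + 10 y = 0.
This matches the Laguerre equation x y'' + (1 - x) y' + n y = 0 with n = 10; the polynomial solution is L_10(x).
With y = sum_k a_k x^k, matching x^k gives (k+1)k a_{k+1} + (k+1) a_{k+1} - k a_k + n a_k = 0, i.e. (k+1)^2 a_{k+1} = (k - n) a_k = (k - 10) a_k. The right side vanishes at k = 10, so the series terminates at degree 10.
Standard normalization L_n(0) = 1 gives a_0 = 1. Work upward with a_{k+1} = (k - 10) a_k / (k+1)^2:
  a_1 = (0 - 10)(1) / 1^2 = -10/1 = -10
  a_2 = (1 - 10)(-10) / 2^2 = 90/4 = 45/2
  a_3 = (2 - 10)(45/2) / 3^2 = -180/9 = -20
  a_4 = (3 - 10)(-20) / 4^2 = 140/16 = 35/4
  a_5 = (4 - 10)(35/4) / 5^2 = (-105/2)/25 = -21/10
  a_6 = (5 - 10)(-21/10) / 6^2 = (21/2)/36 = 7/24
  a_7 = (6 - 10)(7/24) / 7^2 = (-7/6)/49 = -1/42
  a_8 = (7 - 10)(-1/42) / 8^2 = (1/14)/64 = 1/896
  a_9 = (8 - 10)(1/896) / 9^2 = (-1/448)/81 = -1/36288
  a_10 = (9 - 10)(-1/36288) / 10^2 = (1/36288)/100 = 1/3628800
Hence L_10(x) = x^10/3628800 - x^9/36288 + x^8/896 - x^7/42 + 7 x^6/24 - 21 x^5/10 + 35 x^4/4 - 20 x^3 + 45 x^2/2 - 10 x + 1.

L_10(x); series = x^10/3628800 - x^9/36288 + x^8/896 - x^7/42 + 7 x^6/24 - 21 x^5/10 + 35 x^4/4 - 20 x^3 + 45 x^2/2 - 10 x + 1


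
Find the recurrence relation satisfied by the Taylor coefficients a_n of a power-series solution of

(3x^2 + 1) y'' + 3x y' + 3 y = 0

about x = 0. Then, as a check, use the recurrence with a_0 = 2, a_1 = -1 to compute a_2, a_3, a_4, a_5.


Substitute y = sum_n a_n x^n.
(1 + 3 x^2) y'' contributes (n+2)(n+1) a_{n+2} + 3 n(n-1) a_n at x^n.
3 x y'(x) contributes 3 n a_n at x^n.
3 y(x) contributes 3 a_n at x^n.
Matching x^n: (n+2)(n+1) a_{n+2} + (3 n(n-1) + 3 n + 3) a_n = 0.
Thus a_{n+2} = (-3 n(n-1) - 3 n - 3) / ((n+1)(n+2)) * a_n.

Check with a_0 = 2, a_1 = -1 (apply the recurrence for n = 0, 1, 2, 3): a_0 = 2, a_1 = -1, a_2 = -3, a_3 = 1, a_4 = 15/4, a_5 = -3/2.

a_(n+2) = (-3 n(n-1) - 3 n - 3) / ((n+1)(n+2)) * a_n; check: a_0 = 2, a_1 = -1, a_2 = -3, a_3 = 1, a_4 = 15/4, a_5 = -3/2


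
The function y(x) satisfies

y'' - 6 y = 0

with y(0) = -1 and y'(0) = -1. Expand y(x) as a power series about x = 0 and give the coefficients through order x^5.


Ansatz: y(x) = sum_{n>=0} a_n x^n, so y'(x) = sum_{n>=1} n a_n x^(n-1) and y''(x) = sum_{n>=2} n(n-1) a_n x^(n-2).
Substitute into P(x) y'' + Q(x) y' + R(x) y = 0 with P(x) = 1, Q(x) = 0, R(x) = -6, and match powers of x.
Initial conditions: a_0 = -1, a_1 = -1.
Setting the coefficient of each power of x to zero and solving order by order (substituting the coefficients already found):
  x^0: 2 a_2 - 6 a_0 = 0  ->  2 a_2 = 6 a_0 = -6  ->  a_2 = -3
  x^1: 6 a_3 - 6 a_1 = 0  ->  6 a_3 = 6 a_1 = -6  ->  a_3 = -1
  x^2: 12 a_4 - 6 a_2 = 0  ->  12 a_4 = 6 a_2 = -18  ->  a_4 = -3/2
  x^3: 20 a_5 - 6 a_3 = 0  ->  20 a_5 = 6 a_3 = -6  ->  a_5 = -3/10
Truncated series: y(x) = -1 - x - 3 x^2 - x^3 - (3/2) x^4 - (3/10) x^5 + O(x^6).

a_0 = -1; a_1 = -1; a_2 = -3; a_3 = -1; a_4 = -3/2; a_5 = -3/10


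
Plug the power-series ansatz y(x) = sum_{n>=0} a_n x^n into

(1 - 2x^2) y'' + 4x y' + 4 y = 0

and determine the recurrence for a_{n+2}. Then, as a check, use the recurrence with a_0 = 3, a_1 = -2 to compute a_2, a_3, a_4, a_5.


Substitute y = sum_n a_n x^n.
(1 - 2 x^2) y'' contributes (n+2)(n+1) a_{n+2} - 2 n(n-1) a_n at x^n.
4 x y'(x) contributes 4 n a_n at x^n.
4 y(x) contributes 4 a_n at x^n.
Matching x^n: (n+2)(n+1) a_{n+2} + (-2 n(n-1) + 4 n + 4) a_n = 0.
Thus a_{n+2} = (2 n(n-1) - 4 n - 4) / ((n+1)(n+2)) * a_n.

Check with a_0 = 3, a_1 = -2 (apply the recurrence for n = 0, 1, 2, 3): a_0 = 3, a_1 = -2, a_2 = -6, a_3 = 8/3, a_4 = 4, a_5 = -8/15.

a_(n+2) = (2 n(n-1) - 4 n - 4) / ((n+1)(n+2)) * a_n; check: a_0 = 3, a_1 = -2, a_2 = -6, a_3 = 8/3, a_4 = 4, a_5 = -8/15


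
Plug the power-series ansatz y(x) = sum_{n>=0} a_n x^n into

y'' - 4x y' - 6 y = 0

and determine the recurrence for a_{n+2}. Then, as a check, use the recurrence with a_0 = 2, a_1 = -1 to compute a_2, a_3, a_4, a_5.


Substitute y = sum_n a_n x^n.
y''(x) has coefficient (n+2)(n+1) a_{n+2} at x^n;
-4 x y'(x) has coefficient -4 n a_n at x^n (shift);
-6 y(x) has coefficient -6 a_n at x^n.
Matching x^n: (n+2)(n+1) a_{n+2} + (-4n - 6) a_n = 0.
Thus a_{n+2} = (4n + 6) / ((n+1)(n+2)) * a_n.

Check with a_0 = 2, a_1 = -1 (apply the recurrence for n = 0, 1, 2, 3): a_0 = 2, a_1 = -1, a_2 = 6, a_3 = -5/3, a_4 = 7, a_5 = -3/2.

a_(n+2) = (4n + 6) / ((n+1)(n+2)) * a_n; check: a_0 = 2, a_1 = -1, a_2 = 6, a_3 = -5/3, a_4 = 7, a_5 = -3/2


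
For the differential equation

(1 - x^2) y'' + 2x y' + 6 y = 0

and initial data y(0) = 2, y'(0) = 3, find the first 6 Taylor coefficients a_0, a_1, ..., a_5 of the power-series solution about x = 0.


Ansatz: y(x) = sum_{n>=0} a_n x^n, so y'(x) = sum_{n>=1} n a_n x^(n-1) and y''(x) = sum_{n>=2} n(n-1) a_n x^(n-2).
Substitute into P(x) y'' + Q(x) y' + R(x) y = 0 with P(x) = 1 - x^2, Q(x) = 2x, R(x) = 6, and match powers of x.
Initial conditions: a_0 = 2, a_1 = 3.
Setting the coefficient of each power of x to zero and solving order by order (substituting the coefficients already found):
  x^0: 2 a_2 + 6 a_0 = 0  ->  2 a_2 = -6 a_0 = -12  ->  a_2 = -6
  x^1: 6 a_3 + 8 a_1 = 0  ->  6 a_3 = -8 a_1 = -24  ->  a_3 = -4
  x^2: 12 a_4 + 8 a_2 = 0  ->  12 a_4 = -8 a_2 = 48  ->  a_4 = 4
  x^3: 20 a_5 + 6 a_3 = 0  ->  20 a_5 = -6 a_3 = 24  ->  a_5 = 6/5
Truncated series: y(x) = 2 + 3 x - 6 x^2 - 4 x^3 + 4 x^4 + (6/5) x^5 + O(x^6).

a_0 = 2; a_1 = 3; a_2 = -6; a_3 = -4; a_4 = 4; a_5 = 6/5


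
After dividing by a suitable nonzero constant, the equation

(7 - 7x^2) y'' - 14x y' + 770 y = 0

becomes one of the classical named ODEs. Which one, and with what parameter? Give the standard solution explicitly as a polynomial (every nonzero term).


All three coefficients share the factor 7; dividing through by 7 gives  (1 - x^2) y'' - 2x y' + 110 y = 0.
This matches the Legendre equation (1 - x^2) y'' - 2x y' + n(n+1) y = 0 (note the -2x y' term) with n(n+1) = 110, so n = 10; the polynomial solution is P_10(x).
With y = sum_k a_k x^k, matching x^k gives (k+2)(k+1) a_{k+2} = [k(k+1) - n(n+1)] a_k = (k - 10)(k + 11) a_k. The right side vanishes at k = 10, so the series with the parity of 10 terminates at degree 10.
Standard normalization (P_n(1) = 1): leading coefficient (2n)!/(2^n (n!)^2) = 2432902008176640000/(1024*13168189440000) = 46189/256, so a_10 = 46189/256. Work downward with a_k = (k+1)(k+2) a_{k+2} / ((k - 10)(k + 11)):
  a_8 = (9)(10)(46189/256) / ((8 - 10)(8 + 11)) = (2078505/128)/(-38) = -109395/256
  a_6 = (7)(8)(-109395/256) / ((6 - 10)(6 + 11)) = (-765765/32)/(-68) = 45045/128
  a_4 = (5)(6)(45045/128) / ((4 - 10)(4 + 11)) = (675675/64)/(-90) = -15015/128
  a_2 = (3)(4)(-15015/128) / ((2 - 10)(2 + 11)) = (-45045/32)/(-104) = 3465/256
  a_0 = (1)(2)(3465/256) / ((0 - 10)(0 + 11)) = (3465/128)/(-110) = -63/256
Hence P_10(x) = 46189 x^10/256 - 109395 x^8/256 + 45045 x^6/128 - 15015 x^4/128 + 3465 x^2/256 - 63/256.

P_10(x); series = 46189 x^10/256 - 109395 x^8/256 + 45045 x^6/128 - 15015 x^4/128 + 3465 x^2/256 - 63/256


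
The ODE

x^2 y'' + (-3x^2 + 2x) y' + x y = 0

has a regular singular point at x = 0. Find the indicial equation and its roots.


Divide by x^2 to reach normal form y'' + P_1(x) y' + P_2(x) y = 0 with P_1(x) = -3 + 2/x and P_2(x) = 1/x.
x = 0 is a singular point because the y'-coefficient -3 + 2/x has a pole at x = 0 and the y-coefficient 1/x has a pole at x = 0.
It is a regular singular point because x P_1(x) = p(x) = 2 - 3x and x^2 P_2(x) = q(x) = x are polynomials, hence analytic at x = 0.
p(0) = 2,  q(0) = 0.
Indicial equation: r(r-1) + p(0) r + q(0) = 0, i.e. r^2 + (p(0) - 1) r + q(0) = 0, i.e. r^2 + 1 r = 0.
Discriminant: (1)^2 - 4(0) = 1, so r = (-1 ± 1)/2.
Solving: r_1 = 0, r_2 = -1.

indicial: r^2 + 1 r = 0; roots r_1 = 0, r_2 = -1


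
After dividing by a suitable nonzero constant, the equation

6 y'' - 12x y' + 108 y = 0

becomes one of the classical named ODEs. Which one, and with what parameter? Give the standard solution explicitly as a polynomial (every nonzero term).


All three coefficients share the factor 6; dividing through by 6 gives  y'' - 2x y' + 18 y = 0.
This matches the Hermite equation y'' - 2x y' + 2n y = 0 with 2n = 18, so n = 9; the polynomial solution is H_9(x).
With y = sum_k a_k x^k, matching x^k gives (k+2)(k+1) a_{k+2} = 2(k - n) a_k = 2(k - 9) a_k. The right side vanishes at k = 9, so the series with the parity of 9 terminates at degree 9.
Standard normalization: leading coefficient of H_n is 2^n, so a_9 = 2^9 = 512. Work downward with a_k = (k+1)(k+2) a_{k+2} / (2(k - n)):
  a_7 = (8)(9)(512) / (2(7 - 9)) = 36864/(-4) = -9216
  a_5 = (6)(7)(-9216) / (2(5 - 9)) = -387072/(-8) = 48384
  a_3 = (4)(5)(48384) / (2(3 - 9)) = 967680/(-12) = -80640
  a_1 = (2)(3)(-80640) / (2(1 - 9)) = -483840/(-16) = 30240
Hence H_9(x) = 512 x^9 - 9216 x^7 + 48384 x^5 - 80640 x^3 + 30240 x.

H_9(x); series = 512 x^9 - 9216 x^7 + 48384 x^5 - 80640 x^3 + 30240 x


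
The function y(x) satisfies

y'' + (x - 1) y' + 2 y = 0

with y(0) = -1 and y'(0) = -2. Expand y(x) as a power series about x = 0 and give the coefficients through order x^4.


Ansatz: y(x) = sum_{n>=0} a_n x^n, so y'(x) = sum_{n>=1} n a_n x^(n-1) and y''(x) = sum_{n>=2} n(n-1) a_n x^(n-2).
Substitute into P(x) y'' + Q(x) y' + R(x) y = 0 with P(x) = 1, Q(x) = x - 1, R(x) = 2, and match powers of x.
Initial conditions: a_0 = -1, a_1 = -2.
Setting the coefficient of each power of x to zero and solving order by order (substituting the coefficients already found):
  x^0: 2 a_2 - a_1 + 2 a_0 = 0  ->  2 a_2 = a_1 - 2 a_0 = 0  ->  a_2 = 0
  x^1: 6 a_3 - 2 a_2 + 3 a_1 = 0  ->  6 a_3 = 2 a_2 - 3 a_1 = 6  ->  a_3 = 1
  x^2: 12 a_4 - 3 a_3 + 4 a_2 = 0  ->  12 a_4 = 3 a_3 - 4 a_2 = 3  ->  a_4 = 1/4
Truncated series: y(x) = -1 - 2 x + x^3 + (1/4) x^4 + O(x^5).

a_0 = -1; a_1 = -2; a_2 = 0; a_3 = 1; a_4 = 1/4


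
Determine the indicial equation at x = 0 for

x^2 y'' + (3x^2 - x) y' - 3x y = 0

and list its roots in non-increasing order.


Divide by x^2 to reach normal form y'' + P_1(x) y' + P_2(x) y = 0 with P_1(x) = 3 - 1/x and P_2(x) = -3/x.
x = 0 is a singular point because the y'-coefficient 3 - 1/x has a pole at x = 0 and the y-coefficient -3/x has a pole at x = 0.
It is a regular singular point because x P_1(x) = p(x) = 3x - 1 and x^2 P_2(x) = q(x) = -3x are polynomials, hence analytic at x = 0.
p(0) = -1,  q(0) = 0.
Indicial equation: r(r-1) + p(0) r + q(0) = 0, i.e. r^2 + (p(0) - 1) r + q(0) = 0, i.e. r^2 - 2 r = 0.
Discriminant: (-2)^2 - 4(0) = 4, so r = (2 ± 2)/2.
Solving: r_1 = 2, r_2 = 0.

indicial: r^2 - 2 r = 0; roots r_1 = 2, r_2 = 0


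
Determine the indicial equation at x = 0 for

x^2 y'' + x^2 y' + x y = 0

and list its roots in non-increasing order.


Divide by x^2 to reach normal form y'' + P_1(x) y' + P_2(x) y = 0 with P_1(x) = 1 and P_2(x) = 1/x.
x = 0 is a singular point because the y-coefficient 1/x has a pole at x = 0.
It is a regular singular point because x P_1(x) = p(x) = x and x^2 P_2(x) = q(x) = x are polynomials, hence analytic at x = 0.
p(0) = 0,  q(0) = 0.
Indicial equation: r(r-1) + p(0) r + q(0) = 0, i.e. r^2 + (p(0) - 1) r + q(0) = 0, i.e. r^2 - 1 r = 0.
Discriminant: (-1)^2 - 4(0) = 1, so r = (1 ± 1)/2.
Solving: r_1 = 1, r_2 = 0.

indicial: r^2 - 1 r = 0; roots r_1 = 1, r_2 = 0


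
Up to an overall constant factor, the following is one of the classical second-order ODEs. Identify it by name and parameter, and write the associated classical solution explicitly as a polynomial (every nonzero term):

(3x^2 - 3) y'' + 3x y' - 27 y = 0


All three coefficients share the factor -3; dividing through by -3 gives  (1 - x^2) y'' - x y' + 9 y = 0.
This matches the Chebyshev equation (1 - x^2) y'' - x y' + n^2 y = 0 (note the -x y' term, not -2x y') with n^2 = 9, so n = 3; the polynomial solution is T_3(x).
With y = sum_k a_k x^k, matching x^k gives (k+2)(k+1) a_{k+2} = (k^2 - n^2) a_k = (k - 3)(k + 3) a_k. The right side vanishes at k = 3, so the series with the parity of 3 terminates at degree 3.
Standard normalization: leading coefficient of T_n is 2^(n-1), so a_3 = 2^2 = 4. Work downward with a_k = (k+1)(k+2) a_{k+2} / ((k - 3)(k + 3)):
  a_1 = (2)(3)(4) / ((1 - 3)(1 + 3)) = 24/(-8) = -3
Hence T_3(x) = 4 x^3 - 3 x.

T_3(x); series = 4 x^3 - 3 x


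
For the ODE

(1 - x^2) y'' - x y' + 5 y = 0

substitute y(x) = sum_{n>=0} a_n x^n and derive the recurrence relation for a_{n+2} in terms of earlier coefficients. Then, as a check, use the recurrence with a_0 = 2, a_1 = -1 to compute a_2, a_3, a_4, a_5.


Substitute y = sum_n a_n x^n.
(1 - 1 x^2) y'' contributes (n+2)(n+1) a_{n+2} - n(n-1) a_n at x^n.
-x y'(x) contributes -n a_n at x^n.
5 y(x) contributes 5 a_n at x^n.
Matching x^n: (n+2)(n+1) a_{n+2} + (-n(n-1) - n + 5) a_n = 0.
Thus a_{n+2} = (n(n-1) + n - 5) / ((n+1)(n+2)) * a_n.

Check with a_0 = 2, a_1 = -1 (apply the recurrence for n = 0, 1, 2, 3): a_0 = 2, a_1 = -1, a_2 = -5, a_3 = 2/3, a_4 = 5/12, a_5 = 2/15.

a_(n+2) = (n(n-1) + n - 5) / ((n+1)(n+2)) * a_n; check: a_0 = 2, a_1 = -1, a_2 = -5, a_3 = 2/3, a_4 = 5/12, a_5 = 2/15


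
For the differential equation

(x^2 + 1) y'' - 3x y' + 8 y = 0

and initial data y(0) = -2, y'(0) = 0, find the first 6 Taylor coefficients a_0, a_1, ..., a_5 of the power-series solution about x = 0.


Ansatz: y(x) = sum_{n>=0} a_n x^n, so y'(x) = sum_{n>=1} n a_n x^(n-1) and y''(x) = sum_{n>=2} n(n-1) a_n x^(n-2).
Substitute into P(x) y'' + Q(x) y' + R(x) y = 0 with P(x) = x^2 + 1, Q(x) = -3x, R(x) = 8, and match powers of x.
Initial conditions: a_0 = -2, a_1 = 0.
Setting the coefficient of each power of x to zero and solving order by order (substituting the coefficients already found):
  x^0: 2 a_2 + 8 a_0 = 0  ->  2 a_2 = -8 a_0 = 16  ->  a_2 = 8
  x^1: 6 a_3 + 5 a_1 = 0  ->  6 a_3 = -5 a_1 = 0  ->  a_3 = 0
  x^2: 12 a_4 + 4 a_2 = 0  ->  12 a_4 = -4 a_2 = -32  ->  a_4 = -8/3
  x^3: 20 a_5 + 5 a_3 = 0  ->  20 a_5 = -5 a_3 = 0  ->  a_5 = 0
Truncated series: y(x) = -2 + 8 x^2 - (8/3) x^4 + O(x^6).

a_0 = -2; a_1 = 0; a_2 = 8; a_3 = 0; a_4 = -8/3; a_5 = 0
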